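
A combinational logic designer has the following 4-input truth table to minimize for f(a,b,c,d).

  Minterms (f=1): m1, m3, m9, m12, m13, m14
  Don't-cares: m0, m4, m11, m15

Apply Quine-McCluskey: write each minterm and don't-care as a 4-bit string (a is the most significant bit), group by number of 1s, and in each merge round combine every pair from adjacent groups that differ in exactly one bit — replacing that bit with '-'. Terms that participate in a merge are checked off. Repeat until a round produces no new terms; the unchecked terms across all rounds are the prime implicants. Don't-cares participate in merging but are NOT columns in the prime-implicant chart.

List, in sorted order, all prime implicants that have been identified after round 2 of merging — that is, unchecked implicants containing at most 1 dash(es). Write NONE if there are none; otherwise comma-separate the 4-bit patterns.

[col 0] 0000*, 0001*, 0011*, 0100*, 1001*, 1011*, 1100*, 1101*, 1110*, 1111*
[col 1] -001*, -011*, -100, 0-00, 00-1*, 000-, 1-01*, 1-11*, 10-1*, 11-0*, 11-1*, 110-*, 111-*
[col 2] -0-1, 1--1, 11--
Prime implicants: -0-1, -100, 0-00, 000-, 1--1, 11--

-100, 0-00, 000-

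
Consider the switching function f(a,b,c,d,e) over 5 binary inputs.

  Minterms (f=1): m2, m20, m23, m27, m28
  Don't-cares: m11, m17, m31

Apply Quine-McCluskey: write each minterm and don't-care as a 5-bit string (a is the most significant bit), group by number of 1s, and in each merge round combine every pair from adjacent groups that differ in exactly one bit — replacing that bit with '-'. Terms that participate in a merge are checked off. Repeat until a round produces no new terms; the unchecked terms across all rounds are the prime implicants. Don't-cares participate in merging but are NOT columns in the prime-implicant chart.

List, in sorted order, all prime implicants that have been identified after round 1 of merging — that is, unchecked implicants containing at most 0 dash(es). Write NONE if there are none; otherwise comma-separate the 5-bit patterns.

Round 0: 00010 01011✓ 10001 10100✓ 10111✓ 11011✓ 11100✓ 11111✓
Round 1: -1011 1-100 1-111 11-11
PIs = {-1011, 00010, 1-100, 1-111, 10001, 11-11}

00010, 10001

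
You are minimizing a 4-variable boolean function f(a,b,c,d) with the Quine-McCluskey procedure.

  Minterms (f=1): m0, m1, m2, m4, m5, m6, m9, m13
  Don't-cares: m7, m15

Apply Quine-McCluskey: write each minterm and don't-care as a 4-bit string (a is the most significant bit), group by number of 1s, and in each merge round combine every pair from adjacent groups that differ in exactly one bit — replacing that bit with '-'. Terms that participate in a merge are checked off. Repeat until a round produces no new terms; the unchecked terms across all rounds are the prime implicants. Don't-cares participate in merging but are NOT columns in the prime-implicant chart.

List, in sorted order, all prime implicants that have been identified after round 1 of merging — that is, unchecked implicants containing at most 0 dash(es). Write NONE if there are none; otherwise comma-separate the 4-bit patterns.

NONE

size-2^0 implicants → 0000(✓)  0001(✓)  0010(✓)  0100(✓)  0101(✓)  0110(✓)  0111(✓)  1001(✓)  1101(✓)  1111(✓)
size-2^1 implicants → -001(✓)  -101(✓)  -111(✓)  0-00(✓)  0-01(✓)  0-10(✓)  00-0(✓)  000-(✓)  01-0(✓)  01-1(✓)  010-(✓)  011-(✓)  1-01(✓)  11-1(✓)
size-2^2 implicants → --01  -1-1  0--0  0-0-  01--
Unchecked terms (primes): --01, -1-1, 0--0, 0-0-, 01--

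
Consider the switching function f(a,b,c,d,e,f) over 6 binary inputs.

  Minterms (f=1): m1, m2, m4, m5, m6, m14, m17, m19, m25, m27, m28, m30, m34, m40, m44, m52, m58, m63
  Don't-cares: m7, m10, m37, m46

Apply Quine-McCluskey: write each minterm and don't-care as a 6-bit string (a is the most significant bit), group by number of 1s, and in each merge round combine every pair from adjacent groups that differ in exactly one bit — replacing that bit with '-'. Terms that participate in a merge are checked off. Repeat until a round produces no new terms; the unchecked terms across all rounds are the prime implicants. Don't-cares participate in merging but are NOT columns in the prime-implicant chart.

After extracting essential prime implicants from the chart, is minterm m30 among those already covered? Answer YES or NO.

size-2^0 implicants → 000001(✓)  000010(✓)  000100(✓)  000101(✓)  000110(✓)  000111(✓)  001010(✓)  001110(✓)  010001(✓)  010011(✓)  011001(✓)  011011(✓)  011100(✓)  011110(✓)  100010(✓)  100101(✓)  101000(✓)  101100(✓)  101110(✓)  110100  111010  111111
size-2^1 implicants → -00010  -00101  -01110  0-0001  0-1110  00-010(✓)  00-110(✓)  000-01  000-10(✓)  0001-0(✓)  0001-1(✓)  00010-(✓)  00011-(✓)  001-10(✓)  01-001(✓)  01-011(✓)  0100-1(✓)  0110-1(✓)  0111-0  101-00  1011-0
size-2^2 implicants → 00--10  0001--  01-0-1
Unchecked terms (primes): -00010, -00101, -01110, 0-0001, 0-1110, 00--10, 000-01, 0001--, 01-0-1, 0111-0, 101-00, 1011-0, 110100, 111010, 111111
Minterm coverage:
  m1 ⊆ 0-0001,000-01
  m2 ⊆ -00010,00--10
  m4 ⊆ 0001-- [E]
  m5 ⊆ -00101,000-01,0001--
  m6 ⊆ 00--10,0001--
  m14 ⊆ -01110,0-1110,00--10
  m17 ⊆ 0-0001,01-0-1
  m19 ⊆ 01-0-1 [E]
  m25 ⊆ 01-0-1 [E]
  m27 ⊆ 01-0-1 [E]
  m28 ⊆ 0111-0 [E]
  m30 ⊆ 0-1110,0111-0
  m34 ⊆ -00010 [E]
  m40 ⊆ 101-00 [E]
  m44 ⊆ 101-00,1011-0
  m52 ⊆ 110100 [E]
  m58 ⊆ 111010 [E]
  m63 ⊆ 111111 [E]
E = {-00010, 0001--, 01-0-1, 0111-0, 101-00, 110100, 111010, 111111}

YES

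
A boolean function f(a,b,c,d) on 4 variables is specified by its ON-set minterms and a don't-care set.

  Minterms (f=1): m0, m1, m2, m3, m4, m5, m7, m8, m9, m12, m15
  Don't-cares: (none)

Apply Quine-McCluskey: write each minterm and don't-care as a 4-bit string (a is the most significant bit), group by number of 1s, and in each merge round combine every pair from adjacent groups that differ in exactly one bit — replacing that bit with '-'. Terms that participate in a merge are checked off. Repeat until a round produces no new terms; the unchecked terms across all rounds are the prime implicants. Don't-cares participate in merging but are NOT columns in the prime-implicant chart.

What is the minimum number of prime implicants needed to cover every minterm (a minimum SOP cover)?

5

Round 0: 0000✓ 0001✓ 0010✓ 0011✓ 0100✓ 0101✓ 0111✓ 1000✓ 1001✓ 1100✓ 1111✓
Round 1: -000✓ -001✓ -100✓ -111 0-00✓ 0-01✓ 0-11✓ 00-0✓ 00-1✓ 000-✓ 001-✓ 01-1✓ 010-✓ 1-00✓ 100-✓
Round 2: --00 -00- 0--1 0-0- 00--
PIs = {--00, -00-, -111, 0--1, 0-0-, 00--}
Coverage chart:
  m0: --00,-00-,0-0-,00--
  m1: -00-,0--1,0-0-,00--
  m2: 00-- ←essential
  m3: 0--1,00--
  m4: --00,0-0-
  m5: 0--1,0-0-
  m7: -111,0--1
  m8: --00,-00-
  m9: -00- ←essential
  m12: --00 ←essential
  m15: -111 ←essential
Essential: --00, -00-, -111, 00--
Petrick residual → 0--1
Min cover (5 terms): c'd' + b'c' + bcd + a'd + a'b'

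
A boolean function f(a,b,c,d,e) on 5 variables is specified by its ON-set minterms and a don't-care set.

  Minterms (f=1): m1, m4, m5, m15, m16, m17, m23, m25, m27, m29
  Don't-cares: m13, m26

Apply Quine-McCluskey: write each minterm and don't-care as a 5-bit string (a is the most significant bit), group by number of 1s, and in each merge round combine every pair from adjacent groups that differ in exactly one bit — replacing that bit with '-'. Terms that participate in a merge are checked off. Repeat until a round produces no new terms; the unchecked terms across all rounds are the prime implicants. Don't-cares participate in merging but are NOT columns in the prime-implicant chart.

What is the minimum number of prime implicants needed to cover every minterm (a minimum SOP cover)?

7

[col 0] 00001*, 00100*, 00101*, 01101*, 01111*, 10000*, 10001*, 10111, 11001*, 11010*, 11011*, 11101*
[col 1] -0001, -1101, 0-101, 00-01, 0010-, 011-1, 1-001, 1000-, 11-01, 110-1, 1101-
Prime implicants: -0001, -1101, 0-101, 00-01, 0010-, 011-1, 1-001, 1000-, 10111, 11-01, 110-1, 1101-
PI chart (minterm → PIs covering it):
  1 | -0001,00-01
  4 | 0010-  (sole → essential)
  5 | 0-101,00-01,0010-
  15 | 011-1  (sole → essential)
  16 | 1000-  (sole → essential)
  17 | -0001,1-001,1000-
  23 | 10111  (sole → essential)
  25 | 1-001,11-01,110-1
  27 | 110-1,1101-
  29 | -1101,11-01
Essential prime implicants: 0010-, 011-1, 1000-, 10111
Petrick residual → -0001, -1101, 110-1
Minimum SOP uses 7 PIs: b'c'd'e + bcd'e + a'b'cd' + a'bce + ab'c'd' + ab'cde + abc'e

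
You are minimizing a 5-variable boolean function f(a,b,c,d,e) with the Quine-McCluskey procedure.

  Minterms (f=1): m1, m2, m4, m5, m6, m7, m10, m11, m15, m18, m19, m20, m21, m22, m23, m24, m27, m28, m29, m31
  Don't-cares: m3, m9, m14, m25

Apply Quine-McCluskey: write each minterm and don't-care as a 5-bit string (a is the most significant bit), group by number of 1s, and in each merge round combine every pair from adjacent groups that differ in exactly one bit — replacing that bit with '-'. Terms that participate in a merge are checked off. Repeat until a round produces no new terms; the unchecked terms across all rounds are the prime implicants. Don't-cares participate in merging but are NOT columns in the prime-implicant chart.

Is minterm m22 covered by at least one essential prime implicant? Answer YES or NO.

[col 0] 00001*, 00010*, 00011*, 00100*, 00101*, 00110*, 00111*, 01001*, 01010*, 01011*, 01110*, 01111*, 10010*, 10011*, 10100*, 10101*, 10110*, 10111*, 11000*, 11001*, 11011*, 11100*, 11101*, 11111*
[col 1] -0010*, -0011*, -0100*, -0101*, -0110*, -0111*, -1001*, -1011*, -1111*, 0-001*, 0-010*, 0-011*, 0-110*, 0-111*, 00-01*, 00-10*, 00-11*, 000-1*, 0001-*, 001-0*, 001-1*, 0010-*, 0011-*, 01-10*, 01-11*, 010-1*, 0101-*, 0111-*, 1-011*, 1-100*, 1-101*, 1-111*, 10-10*, 10-11*, 1001-*, 101-0*, 101-1*, 1010-*, 1011-*, 11-00*, 11-01*, 11-11*, 110-1*, 1100-*, 111-1*, 1110-*
[col 2] --011*, --111*, -0-10*, -0-11*, -001-*, -01-0*, -01-1*, -010-*, -011-*, -1-11*, -10-1, 0--10*, 0--11*, 0-0-1, 0-01-*, 0-11-*, 00--1, 00-1-*, 001--*, 01-1-*, 1--11*, 1-1-1, 1-10-, 10-1-*, 101--*, 11--1, 11-0-
[col 3] ---11, -0-1-, -01--, 0--1-
Prime implicants: ---11, -0-1-, -01--, -10-1, 0--1-, 0-0-1, 00--1, 1-1-1, 1-10-, 11--1, 11-0-
PI chart (minterm → PIs covering it):
  1 | 0-0-1,00--1
  2 | -0-1-,0--1-
  4 | -01--  (sole → essential)
  5 | -01--,00--1
  6 | -0-1-,-01--,0--1-
  7 | ---11,-0-1-,-01--,0--1-,00--1
  10 | 0--1-  (sole → essential)
  11 | ---11,-10-1,0--1-,0-0-1
  15 | ---11,0--1-
  18 | -0-1-  (sole → essential)
  19 | ---11,-0-1-
  20 | -01--,1-10-
  21 | -01--,1-1-1,1-10-
  22 | -0-1-,-01--
  23 | ---11,-0-1-,-01--,1-1-1
  24 | 11-0-  (sole → essential)
  27 | ---11,-10-1,11--1
  28 | 1-10-,11-0-
  29 | 1-1-1,1-10-,11--1,11-0-
  31 | ---11,1-1-1,11--1
Essential prime implicants: -0-1-, -01--, 0--1-, 11-0-

YES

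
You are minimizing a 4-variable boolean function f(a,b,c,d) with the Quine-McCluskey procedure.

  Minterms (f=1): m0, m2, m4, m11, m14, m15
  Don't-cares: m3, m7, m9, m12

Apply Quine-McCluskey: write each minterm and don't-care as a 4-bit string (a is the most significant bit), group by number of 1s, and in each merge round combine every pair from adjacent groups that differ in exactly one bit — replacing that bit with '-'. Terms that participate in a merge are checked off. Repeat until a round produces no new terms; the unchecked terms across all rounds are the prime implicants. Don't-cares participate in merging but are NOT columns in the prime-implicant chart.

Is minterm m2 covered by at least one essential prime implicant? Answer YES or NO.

NO

size-2^0 implicants → 0000(✓)  0010(✓)  0011(✓)  0100(✓)  0111(✓)  1001(✓)  1011(✓)  1100(✓)  1110(✓)  1111(✓)
size-2^1 implicants → -011(✓)  -100  -111(✓)  0-00  0-11(✓)  00-0  001-  1-11(✓)  10-1  11-0  111-
size-2^2 implicants → --11
Unchecked terms (primes): --11, -100, 0-00, 00-0, 001-, 10-1, 11-0, 111-
Minterm coverage:
  m0 ⊆ 0-00,00-0
  m2 ⊆ 00-0,001-
  m4 ⊆ -100,0-00
  m11 ⊆ --11,10-1
  m14 ⊆ 11-0,111-
  m15 ⊆ --11,111-
(no essential prime implicants)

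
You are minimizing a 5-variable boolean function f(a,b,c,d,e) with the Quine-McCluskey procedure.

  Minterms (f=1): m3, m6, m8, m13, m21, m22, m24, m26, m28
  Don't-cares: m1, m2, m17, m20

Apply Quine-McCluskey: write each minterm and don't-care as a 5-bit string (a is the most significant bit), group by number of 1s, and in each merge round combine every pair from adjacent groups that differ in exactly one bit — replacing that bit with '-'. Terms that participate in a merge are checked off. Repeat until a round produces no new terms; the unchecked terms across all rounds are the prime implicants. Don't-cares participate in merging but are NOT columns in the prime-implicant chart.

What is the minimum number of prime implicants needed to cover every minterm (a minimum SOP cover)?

[col 0] 00001*, 00010*, 00011*, 00110*, 01000*, 01101, 10001*, 10100*, 10101*, 10110*, 11000*, 11010*, 11100*
[col 1] -0001, -0110, -1000, 00-10, 000-1, 0001-, 1-100, 10-01, 101-0, 1010-, 11-00, 110-0
Prime implicants: -0001, -0110, -1000, 00-10, 000-1, 0001-, 01101, 1-100, 10-01, 101-0, 1010-, 11-00, 110-0
PI chart (minterm → PIs covering it):
  3 | 000-1,0001-
  6 | -0110,00-10
  8 | -1000  (sole → essential)
  13 | 01101  (sole → essential)
  21 | 10-01,1010-
  22 | -0110,101-0
  24 | -1000,11-00,110-0
  26 | 110-0  (sole → essential)
  28 | 1-100,11-00
Essential prime implicants: -1000, 01101, 110-0
Petrick residual → -0110, 000-1, 1-100, 10-01
Minimum SOP uses 7 PIs: b'cde' + bc'd'e' + a'b'c'e + a'bcd'e + acd'e' + ab'd'e + abc'e'

7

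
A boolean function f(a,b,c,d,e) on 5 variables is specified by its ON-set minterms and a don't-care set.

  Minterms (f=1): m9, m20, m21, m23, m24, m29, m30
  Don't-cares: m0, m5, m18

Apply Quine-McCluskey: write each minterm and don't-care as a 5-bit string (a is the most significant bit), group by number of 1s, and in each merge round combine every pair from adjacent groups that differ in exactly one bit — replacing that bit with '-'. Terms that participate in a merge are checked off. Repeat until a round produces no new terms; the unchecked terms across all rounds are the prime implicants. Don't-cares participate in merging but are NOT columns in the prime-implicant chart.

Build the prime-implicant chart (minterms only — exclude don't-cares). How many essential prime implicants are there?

6

Round 0: 00000 00101✓ 01001 10010 10100✓ 10101✓ 10111✓ 11000 11101✓ 11110
Round 1: -0101 1-101 101-1 1010-
PIs = {-0101, 00000, 01001, 1-101, 10010, 101-1, 1010-, 11000, 11110}
Coverage chart:
  m9: 01001 ←essential
  m20: 1010- ←essential
  m21: -0101,1-101,101-1,1010-
  m23: 101-1 ←essential
  m24: 11000 ←essential
  m29: 1-101 ←essential
  m30: 11110 ←essential
Essential: 01001, 1-101, 101-1, 1010-, 11000, 11110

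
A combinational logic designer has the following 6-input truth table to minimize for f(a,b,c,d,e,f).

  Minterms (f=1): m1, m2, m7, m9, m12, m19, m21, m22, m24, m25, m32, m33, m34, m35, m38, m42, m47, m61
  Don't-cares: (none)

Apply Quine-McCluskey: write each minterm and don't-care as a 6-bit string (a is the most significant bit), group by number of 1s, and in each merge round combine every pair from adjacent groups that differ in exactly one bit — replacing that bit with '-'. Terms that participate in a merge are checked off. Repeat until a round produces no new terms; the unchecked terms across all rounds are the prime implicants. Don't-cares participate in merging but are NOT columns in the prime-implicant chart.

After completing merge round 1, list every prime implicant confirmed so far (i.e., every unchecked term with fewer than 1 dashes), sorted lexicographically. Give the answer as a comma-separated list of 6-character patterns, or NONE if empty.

000111, 001100, 010011, 010101, 010110, 101111, 111101

size-2^0 implicants → 000001(✓)  000010(✓)  000111  001001(✓)  001100  010011  010101  010110  011000(✓)  011001(✓)  100000(✓)  100001(✓)  100010(✓)  100011(✓)  100110(✓)  101010(✓)  101111  111101
size-2^1 implicants → -00001  -00010  0-1001  00-001  01100-  10-010  100-10  1000-0(✓)  1000-1(✓)  10000-(✓)  10001-(✓)
size-2^2 implicants → 1000--
Unchecked terms (primes): -00001, -00010, 0-1001, 00-001, 000111, 001100, 010011, 010101, 010110, 01100-, 10-010, 100-10, 1000--, 101111, 111101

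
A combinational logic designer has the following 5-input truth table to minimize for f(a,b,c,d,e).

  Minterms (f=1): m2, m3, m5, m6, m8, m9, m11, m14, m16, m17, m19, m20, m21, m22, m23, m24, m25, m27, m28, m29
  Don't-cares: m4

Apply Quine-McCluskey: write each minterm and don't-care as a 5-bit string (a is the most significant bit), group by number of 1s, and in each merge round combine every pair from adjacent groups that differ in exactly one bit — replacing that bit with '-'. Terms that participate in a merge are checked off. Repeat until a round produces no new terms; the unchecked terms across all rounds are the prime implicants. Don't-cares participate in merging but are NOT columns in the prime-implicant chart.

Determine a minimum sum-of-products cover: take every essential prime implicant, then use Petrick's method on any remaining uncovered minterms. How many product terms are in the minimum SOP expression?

7

[col 0] 00010*, 00011*, 00100*, 00101*, 00110*, 01000*, 01001*, 01011*, 01110*, 10000*, 10001*, 10011*, 10100*, 10101*, 10110*, 10111*, 11000*, 11001*, 11011*, 11100*, 11101*
[col 1] -0011*, -0100*, -0101*, -0110*, -1000*, -1001*, -1011*, 0-011*, 0-110, 00-10, 0001-, 001-0*, 0010-*, 010-1*, 0100-*, 1-000*, 1-001*, 1-011*, 1-100*, 1-101*, 10-00*, 10-01*, 10-11*, 100-1*, 1000-*, 101-0*, 101-1*, 1010-*, 1011-*, 11-00*, 11-01*, 110-1*, 1100-*, 1110-*
[col 2] --011, -01-0, -010-, -10-1, -100-, 1--00*, 1--01*, 1-0-1, 1-00-*, 1-10-*, 10--1, 10-0-*, 101--, 11-0-*
[col 3] 1--0-
Prime implicants: --011, -01-0, -010-, -10-1, -100-, 0-110, 00-10, 0001-, 1--0-, 1-0-1, 10--1, 101--
PI chart (minterm → PIs covering it):
  2 | 00-10,0001-
  3 | --011,0001-
  5 | -010-  (sole → essential)
  6 | -01-0,0-110,00-10
  8 | -100-  (sole → essential)
  9 | -10-1,-100-
  11 | --011,-10-1
  14 | 0-110  (sole → essential)
  16 | 1--0-  (sole → essential)
  17 | 1--0-,1-0-1,10--1
  19 | --011,1-0-1,10--1
  20 | -01-0,-010-,1--0-,101--
  21 | -010-,1--0-,10--1,101--
  22 | -01-0,101--
  23 | 10--1,101--
  24 | -100-,1--0-
  25 | -10-1,-100-,1--0-,1-0-1
  27 | --011,-10-1,1-0-1
  28 | 1--0-  (sole → essential)
  29 | 1--0-  (sole → essential)
Essential prime implicants: -010-, -100-, 0-110, 1--0-
Petrick residual → --011, 00-10, 101--
Minimum SOP uses 7 PIs: c'de + b'cd' + bc'd' + a'cde' + a'b'de' + ad' + ab'c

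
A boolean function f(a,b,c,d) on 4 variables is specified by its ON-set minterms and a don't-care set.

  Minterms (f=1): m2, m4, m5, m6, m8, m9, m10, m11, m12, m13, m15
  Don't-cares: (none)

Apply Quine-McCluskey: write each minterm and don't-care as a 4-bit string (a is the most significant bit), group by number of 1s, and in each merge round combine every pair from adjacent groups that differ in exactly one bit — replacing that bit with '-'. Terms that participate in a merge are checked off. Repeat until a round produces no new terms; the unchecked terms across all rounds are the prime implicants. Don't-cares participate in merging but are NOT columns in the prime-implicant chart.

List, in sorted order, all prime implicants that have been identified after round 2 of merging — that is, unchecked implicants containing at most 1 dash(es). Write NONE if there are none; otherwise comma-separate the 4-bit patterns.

[col 0] 0010*, 0100*, 0101*, 0110*, 1000*, 1001*, 1010*, 1011*, 1100*, 1101*, 1111*
[col 1] -010, -100*, -101*, 0-10, 01-0, 010-*, 1-00*, 1-01*, 1-11*, 10-0*, 10-1*, 100-*, 101-*, 11-1*, 110-*
[col 2] -10-, 1--1, 1-0-, 10--
Prime implicants: -010, -10-, 0-10, 01-0, 1--1, 1-0-, 10--

-010, 0-10, 01-0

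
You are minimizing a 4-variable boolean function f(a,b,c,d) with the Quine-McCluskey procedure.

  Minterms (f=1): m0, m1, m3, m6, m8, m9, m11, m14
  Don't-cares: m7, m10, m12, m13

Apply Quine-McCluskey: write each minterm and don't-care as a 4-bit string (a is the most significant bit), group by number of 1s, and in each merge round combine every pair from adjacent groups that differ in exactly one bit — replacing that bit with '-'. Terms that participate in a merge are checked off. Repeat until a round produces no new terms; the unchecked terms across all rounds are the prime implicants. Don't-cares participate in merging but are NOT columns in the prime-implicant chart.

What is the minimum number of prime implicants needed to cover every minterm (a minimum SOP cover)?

3

size-2^0 implicants → 0000(✓)  0001(✓)  0011(✓)  0110(✓)  0111(✓)  1000(✓)  1001(✓)  1010(✓)  1011(✓)  1100(✓)  1101(✓)  1110(✓)
size-2^1 implicants → -000(✓)  -001(✓)  -011(✓)  -110  0-11  00-1(✓)  000-(✓)  011-  1-00(✓)  1-01(✓)  1-10(✓)  10-0(✓)  10-1(✓)  100-(✓)  101-(✓)  11-0(✓)  110-(✓)
size-2^2 implicants → -0-1  -00-  1--0  1-0-  10--
Unchecked terms (primes): -0-1, -00-, -110, 0-11, 011-, 1--0, 1-0-, 10--
Minterm coverage:
  m0 ⊆ -00- [E]
  m1 ⊆ -0-1,-00-
  m3 ⊆ -0-1,0-11
  m6 ⊆ -110,011-
  m8 ⊆ -00-,1--0,1-0-,10--
  m9 ⊆ -0-1,-00-,1-0-,10--
  m11 ⊆ -0-1,10--
  m14 ⊆ -110,1--0
E = {-00-}
Petrick residual → -0-1, -110
Cover = b'd + b'c' + bcd'  |cover|=3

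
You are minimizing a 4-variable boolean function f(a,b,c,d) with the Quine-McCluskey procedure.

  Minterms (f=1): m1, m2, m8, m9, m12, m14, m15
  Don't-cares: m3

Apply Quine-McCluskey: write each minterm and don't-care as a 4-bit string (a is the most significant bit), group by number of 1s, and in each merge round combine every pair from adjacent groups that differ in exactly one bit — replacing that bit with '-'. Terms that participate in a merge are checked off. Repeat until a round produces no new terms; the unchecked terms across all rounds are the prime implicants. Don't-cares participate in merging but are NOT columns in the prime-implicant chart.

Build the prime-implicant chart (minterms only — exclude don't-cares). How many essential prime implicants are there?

size-2^0 implicants → 0001(✓)  0010(✓)  0011(✓)  1000(✓)  1001(✓)  1100(✓)  1110(✓)  1111(✓)
size-2^1 implicants → -001  00-1  001-  1-00  100-  11-0  111-
Unchecked terms (primes): -001, 00-1, 001-, 1-00, 100-, 11-0, 111-
Minterm coverage:
  m1 ⊆ -001,00-1
  m2 ⊆ 001- [E]
  m8 ⊆ 1-00,100-
  m9 ⊆ -001,100-
  m12 ⊆ 1-00,11-0
  m14 ⊆ 11-0,111-
  m15 ⊆ 111- [E]
E = {001-, 111-}

2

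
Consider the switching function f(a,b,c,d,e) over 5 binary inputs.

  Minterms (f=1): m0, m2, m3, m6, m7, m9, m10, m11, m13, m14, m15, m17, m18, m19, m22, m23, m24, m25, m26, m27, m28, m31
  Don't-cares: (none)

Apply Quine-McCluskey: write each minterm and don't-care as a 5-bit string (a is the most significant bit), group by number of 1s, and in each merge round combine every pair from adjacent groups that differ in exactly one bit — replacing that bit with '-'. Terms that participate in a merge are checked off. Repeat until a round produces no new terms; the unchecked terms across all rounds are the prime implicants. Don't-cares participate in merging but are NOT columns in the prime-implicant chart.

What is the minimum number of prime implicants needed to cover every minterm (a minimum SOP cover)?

[col 0] 00000*, 00010*, 00011*, 00110*, 00111*, 01001*, 01010*, 01011*, 01101*, 01110*, 01111*, 10001*, 10010*, 10011*, 10110*, 10111*, 11000*, 11001*, 11010*, 11011*, 11100*, 11111*
[col 1] -0010*, -0011*, -0110*, -0111*, -1001*, -1010*, -1011*, -1111*, 0-010*, 0-011*, 0-110*, 0-111*, 00-10*, 00-11*, 000-0, 0001-*, 0011-*, 01-01*, 01-10*, 01-11*, 010-1*, 0101-*, 011-1*, 0111-*, 1-001*, 1-010*, 1-011*, 1-111*, 10-10*, 10-11*, 100-1*, 1001-*, 1011-*, 11-00, 11-11*, 110-0*, 110-1*, 1100-*, 1101-*
[col 2] --010*, --011*, --111*, -0-10*, -0-11*, -001-*, -011-*, -1-11*, -10-1, -101-*, 0--10*, 0--11*, 0-01-*, 0-11-*, 00-1-*, 01--1, 01-1-*, 1--11*, 1-0-1, 1-01-*, 10-1-*, 110--
[col 3] ---11, --01-, -0-1-, 0--1-
Prime implicants: ---11, --01-, -0-1-, -10-1, 0--1-, 000-0, 01--1, 1-0-1, 11-00, 110--
PI chart (minterm → PIs covering it):
  0 | 000-0  (sole → essential)
  2 | --01-,-0-1-,0--1-,000-0
  3 | ---11,--01-,-0-1-,0--1-
  6 | -0-1-,0--1-
  7 | ---11,-0-1-,0--1-
  9 | -10-1,01--1
  10 | --01-,0--1-
  11 | ---11,--01-,-10-1,0--1-,01--1
  13 | 01--1  (sole → essential)
  14 | 0--1-  (sole → essential)
  15 | ---11,0--1-,01--1
  17 | 1-0-1  (sole → essential)
  18 | --01-,-0-1-
  19 | ---11,--01-,-0-1-,1-0-1
  22 | -0-1-  (sole → essential)
  23 | ---11,-0-1-
  24 | 11-00,110--
  25 | -10-1,1-0-1,110--
  26 | --01-,110--
  27 | ---11,--01-,-10-1,1-0-1,110--
  28 | 11-00  (sole → essential)
  31 | ---11  (sole → essential)
Essential prime implicants: ---11, -0-1-, 0--1-, 000-0, 01--1, 1-0-1, 11-00
Petrick residual → --01-
Minimum SOP uses 8 PIs: de + c'd + b'd + a'd + a'b'c'e' + a'be + ac'e + abd'e'

8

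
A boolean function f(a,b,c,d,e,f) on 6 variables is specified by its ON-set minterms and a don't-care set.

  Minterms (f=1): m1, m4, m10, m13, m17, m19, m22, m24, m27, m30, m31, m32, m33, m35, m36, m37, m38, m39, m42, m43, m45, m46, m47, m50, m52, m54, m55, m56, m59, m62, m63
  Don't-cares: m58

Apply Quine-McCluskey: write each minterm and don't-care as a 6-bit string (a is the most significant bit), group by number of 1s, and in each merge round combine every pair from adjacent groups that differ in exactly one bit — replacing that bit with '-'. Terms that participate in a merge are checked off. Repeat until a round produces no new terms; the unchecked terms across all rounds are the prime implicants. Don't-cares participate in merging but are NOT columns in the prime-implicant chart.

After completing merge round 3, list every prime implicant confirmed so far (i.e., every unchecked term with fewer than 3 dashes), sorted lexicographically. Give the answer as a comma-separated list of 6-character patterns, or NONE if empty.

-00001, -00100, -01010, -01101, -1-110, -11-11, -11000, -1111-, 0-0001, 01-011, 0100-1, 1-01-0, 10--11, 10-1-1, 100--1, 100-0-, 1001--, 11--10, 1110-0

[col 0] 000001*, 000100*, 001010*, 001101*, 010001*, 010011*, 010110*, 011000*, 011011*, 011110*, 011111*, 100000*, 100001*, 100011*, 100100*, 100101*, 100110*, 100111*, 101010*, 101011*, 101101*, 101110*, 101111*, 110010*, 110100*, 110110*, 110111*, 111000*, 111010*, 111011*, 111110*, 111111*
[col 1] -00001, -00100, -01010, -01101, -10110*, -11000, -11011*, -11110*, -11111*, 0-0001, 01-011, 01-110*, 0100-1, 011-11*, 01111-*, 1-0100*, 1-0110*, 1-0111*, 1-1010*, 1-1011*, 1-1110*, 1-1111*, 10-011*, 10-101*, 10-110*, 10-111*, 100-00*, 100-01*, 100-11*, 1000-1*, 10000-*, 1001-0*, 1001-1*, 10010-*, 10011-*, 101-10*, 101-11*, 10101-*, 1011-1*, 10111-*, 11-010*, 11-110*, 11-111*, 110-10*, 1101-0*, 11011-*, 111-10*, 111-11*, 1110-0, 11101-*, 11111-*
[col 2] -1-110, -11-11, -1111-, 1--110*, 1--111*, 1-01-0, 1-011-*, 1-1-10*, 1-1-11*, 1-101-*, 1-111-*, 10--11, 10-1-1, 10-11-*, 100--1, 100-0-, 1001--, 101-1-*, 11--10, 11-11-*, 111-1-*
[col 3] 1--11-, 1-1-1-
Prime implicants: -00001, -00100, -01010, -01101, -1-110, -11-11, -11000, -1111-, 0-0001, 01-011, 0100-1, 1--11-, 1-01-0, 1-1-1-, 10--11, 10-1-1, 100--1, 100-0-, 1001--, 11--10, 1110-0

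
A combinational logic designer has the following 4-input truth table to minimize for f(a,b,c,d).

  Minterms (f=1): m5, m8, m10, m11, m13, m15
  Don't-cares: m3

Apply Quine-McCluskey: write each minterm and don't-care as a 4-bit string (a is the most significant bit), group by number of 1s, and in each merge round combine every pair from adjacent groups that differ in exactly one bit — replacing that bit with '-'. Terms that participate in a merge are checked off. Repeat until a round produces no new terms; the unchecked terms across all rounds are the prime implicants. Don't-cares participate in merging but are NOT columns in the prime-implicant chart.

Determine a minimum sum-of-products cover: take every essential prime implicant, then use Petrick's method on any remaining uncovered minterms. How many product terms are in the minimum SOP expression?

size-2^0 implicants → 0011(✓)  0101(✓)  1000(✓)  1010(✓)  1011(✓)  1101(✓)  1111(✓)
size-2^1 implicants → -011  -101  1-11  10-0  101-  11-1
Unchecked terms (primes): -011, -101, 1-11, 10-0, 101-, 11-1
Minterm coverage:
  m5 ⊆ -101 [E]
  m8 ⊆ 10-0 [E]
  m10 ⊆ 10-0,101-
  m11 ⊆ -011,1-11,101-
  m13 ⊆ -101,11-1
  m15 ⊆ 1-11,11-1
E = {-101, 10-0}
Petrick residual → 1-11
Cover = bc'd + acd + ab'd'  |cover|=3

3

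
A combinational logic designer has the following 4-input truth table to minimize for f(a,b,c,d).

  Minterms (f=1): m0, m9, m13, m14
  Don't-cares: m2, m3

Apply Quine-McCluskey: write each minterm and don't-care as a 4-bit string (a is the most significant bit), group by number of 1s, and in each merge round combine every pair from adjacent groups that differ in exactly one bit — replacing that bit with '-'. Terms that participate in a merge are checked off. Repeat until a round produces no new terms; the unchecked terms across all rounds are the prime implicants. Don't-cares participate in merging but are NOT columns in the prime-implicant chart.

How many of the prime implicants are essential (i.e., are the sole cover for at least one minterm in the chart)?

Round 0: 0000✓ 0010✓ 0011✓ 1001✓ 1101✓ 1110
Round 1: 00-0 001- 1-01
PIs = {00-0, 001-, 1-01, 1110}
Coverage chart:
  m0: 00-0 ←essential
  m9: 1-01 ←essential
  m13: 1-01 ←essential
  m14: 1110 ←essential
Essential: 00-0, 1-01, 1110

3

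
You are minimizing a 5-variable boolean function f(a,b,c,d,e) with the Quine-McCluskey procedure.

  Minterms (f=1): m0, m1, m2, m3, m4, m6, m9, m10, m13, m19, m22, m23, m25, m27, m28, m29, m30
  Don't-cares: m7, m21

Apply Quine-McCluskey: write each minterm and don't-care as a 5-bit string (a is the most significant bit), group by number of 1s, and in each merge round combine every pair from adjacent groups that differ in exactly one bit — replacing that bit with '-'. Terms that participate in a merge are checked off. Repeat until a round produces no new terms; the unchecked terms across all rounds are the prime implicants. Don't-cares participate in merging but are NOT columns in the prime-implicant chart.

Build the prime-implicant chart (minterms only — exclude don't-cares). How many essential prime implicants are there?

Round 0: 00000✓ 00001✓ 00010✓ 00011✓ 00100✓ 00110✓ 00111✓ 01001✓ 01010✓ 01101✓ 10011✓ 10101✓ 10110✓ 10111✓ 11001✓ 11011✓ 11100✓ 11101✓ 11110✓
Round 1: -0011✓ -0110✓ -0111✓ -1001✓ -1101✓ 0-001 0-010 00-00✓ 00-10✓ 00-11✓ 000-0✓ 000-1✓ 0000-✓ 0001-✓ 001-0✓ 0011-✓ 01-01✓ 1-011 1-101 1-110 10-11✓ 101-1 1011-✓ 11-01✓ 110-1 111-0 1110-
Round 2: -0-11 -011- -1-01 00--0 00-1- 000--
PIs = {-0-11, -011-, -1-01, 0-001, 0-010, 00--0, 00-1-, 000--, 1-011, 1-101, 1-110, 101-1, 110-1, 111-0, 1110-}
Coverage chart:
  m0: 00--0,000--
  m1: 0-001,000--
  m2: 0-010,00--0,00-1-,000--
  m3: -0-11,00-1-,000--
  m4: 00--0 ←essential
  m6: -011-,00--0,00-1-
  m9: -1-01,0-001
  m10: 0-010 ←essential
  m13: -1-01 ←essential
  m19: -0-11,1-011
  m22: -011-,1-110
  m23: -0-11,-011-,101-1
  m25: -1-01,110-1
  m27: 1-011,110-1
  m28: 111-0,1110-
  m29: -1-01,1-101,1110-
  m30: 1-110,111-0
Essential: -1-01, 0-010, 00--0

3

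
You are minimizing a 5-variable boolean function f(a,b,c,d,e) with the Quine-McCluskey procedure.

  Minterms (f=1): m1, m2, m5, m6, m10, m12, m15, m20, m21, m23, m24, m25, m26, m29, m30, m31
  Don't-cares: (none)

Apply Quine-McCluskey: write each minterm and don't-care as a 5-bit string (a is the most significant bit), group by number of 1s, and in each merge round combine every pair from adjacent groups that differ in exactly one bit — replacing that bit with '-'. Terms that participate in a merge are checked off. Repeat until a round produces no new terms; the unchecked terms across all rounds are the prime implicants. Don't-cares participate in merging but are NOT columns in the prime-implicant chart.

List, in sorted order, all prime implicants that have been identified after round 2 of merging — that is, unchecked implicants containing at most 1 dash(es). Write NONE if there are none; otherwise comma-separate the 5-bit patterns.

size-2^0 implicants → 00001(✓)  00010(✓)  00101(✓)  00110(✓)  01010(✓)  01100  01111(✓)  10100(✓)  10101(✓)  10111(✓)  11000(✓)  11001(✓)  11010(✓)  11101(✓)  11110(✓)  11111(✓)
size-2^1 implicants → -0101  -1010  -1111  0-010  00-01  00-10  1-101(✓)  1-111(✓)  101-1(✓)  1010-  11-01  11-10  110-0  1100-  111-1(✓)  1111-
size-2^2 implicants → 1-1-1
Unchecked terms (primes): -0101, -1010, -1111, 0-010, 00-01, 00-10, 01100, 1-1-1, 1010-, 11-01, 11-10, 110-0, 1100-, 1111-

-0101, -1010, -1111, 0-010, 00-01, 00-10, 01100, 1010-, 11-01, 11-10, 110-0, 1100-, 1111-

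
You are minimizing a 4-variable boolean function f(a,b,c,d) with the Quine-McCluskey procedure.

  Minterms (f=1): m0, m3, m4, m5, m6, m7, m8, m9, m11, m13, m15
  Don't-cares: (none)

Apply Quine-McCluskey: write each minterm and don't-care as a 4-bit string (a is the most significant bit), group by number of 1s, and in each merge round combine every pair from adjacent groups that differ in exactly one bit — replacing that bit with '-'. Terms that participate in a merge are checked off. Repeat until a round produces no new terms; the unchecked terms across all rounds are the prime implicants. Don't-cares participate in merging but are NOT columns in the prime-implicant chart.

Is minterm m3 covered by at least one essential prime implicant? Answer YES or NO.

[col 0] 0000*, 0011*, 0100*, 0101*, 0110*, 0111*, 1000*, 1001*, 1011*, 1101*, 1111*
[col 1] -000, -011*, -101*, -111*, 0-00, 0-11*, 01-0*, 01-1*, 010-*, 011-*, 1-01*, 1-11*, 10-1*, 100-, 11-1*
[col 2] --11, -1-1, 01--, 1--1
Prime implicants: --11, -000, -1-1, 0-00, 01--, 1--1, 100-
PI chart (minterm → PIs covering it):
  0 | -000,0-00
  3 | --11  (sole → essential)
  4 | 0-00,01--
  5 | -1-1,01--
  6 | 01--  (sole → essential)
  7 | --11,-1-1,01--
  8 | -000,100-
  9 | 1--1,100-
  11 | --11,1--1
  13 | -1-1,1--1
  15 | --11,-1-1,1--1
Essential prime implicants: --11, 01--

YES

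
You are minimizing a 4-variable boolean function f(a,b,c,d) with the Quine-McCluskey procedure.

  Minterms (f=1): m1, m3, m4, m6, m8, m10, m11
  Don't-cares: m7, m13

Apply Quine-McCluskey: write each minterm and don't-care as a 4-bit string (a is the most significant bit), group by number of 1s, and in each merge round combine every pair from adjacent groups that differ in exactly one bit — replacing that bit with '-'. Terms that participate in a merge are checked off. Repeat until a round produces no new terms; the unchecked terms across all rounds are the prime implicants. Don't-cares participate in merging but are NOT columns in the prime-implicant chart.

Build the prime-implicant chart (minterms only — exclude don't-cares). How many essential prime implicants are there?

Round 0: 0001✓ 0011✓ 0100✓ 0110✓ 0111✓ 1000✓ 1010✓ 1011✓ 1101
Round 1: -011 0-11 00-1 01-0 011- 10-0 101-
PIs = {-011, 0-11, 00-1, 01-0, 011-, 10-0, 101-, 1101}
Coverage chart:
  m1: 00-1 ←essential
  m3: -011,0-11,00-1
  m4: 01-0 ←essential
  m6: 01-0,011-
  m8: 10-0 ←essential
  m10: 10-0,101-
  m11: -011,101-
Essential: 00-1, 01-0, 10-0

3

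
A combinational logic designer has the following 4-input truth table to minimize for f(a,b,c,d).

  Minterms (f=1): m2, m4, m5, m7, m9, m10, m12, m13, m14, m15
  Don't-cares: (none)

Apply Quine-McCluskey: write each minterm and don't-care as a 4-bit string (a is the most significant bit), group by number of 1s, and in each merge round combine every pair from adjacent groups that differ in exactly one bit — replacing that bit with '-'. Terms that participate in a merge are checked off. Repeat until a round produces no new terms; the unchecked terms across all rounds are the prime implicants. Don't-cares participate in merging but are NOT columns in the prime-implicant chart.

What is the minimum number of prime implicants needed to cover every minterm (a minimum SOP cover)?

5

size-2^0 implicants → 0010(✓)  0100(✓)  0101(✓)  0111(✓)  1001(✓)  1010(✓)  1100(✓)  1101(✓)  1110(✓)  1111(✓)
size-2^1 implicants → -010  -100(✓)  -101(✓)  -111(✓)  01-1(✓)  010-(✓)  1-01  1-10  11-0(✓)  11-1(✓)  110-(✓)  111-(✓)
size-2^2 implicants → -1-1  -10-  11--
Unchecked terms (primes): -010, -1-1, -10-, 1-01, 1-10, 11--
Minterm coverage:
  m2 ⊆ -010 [E]
  m4 ⊆ -10- [E]
  m5 ⊆ -1-1,-10-
  m7 ⊆ -1-1 [E]
  m9 ⊆ 1-01 [E]
  m10 ⊆ -010,1-10
  m12 ⊆ -10-,11--
  m13 ⊆ -1-1,-10-,1-01,11--
  m14 ⊆ 1-10,11--
  m15 ⊆ -1-1,11--
E = {-010, -1-1, -10-, 1-01}
Petrick residual → 1-10
Cover = b'cd' + bd + bc' + ac'd + acd'  |cover|=5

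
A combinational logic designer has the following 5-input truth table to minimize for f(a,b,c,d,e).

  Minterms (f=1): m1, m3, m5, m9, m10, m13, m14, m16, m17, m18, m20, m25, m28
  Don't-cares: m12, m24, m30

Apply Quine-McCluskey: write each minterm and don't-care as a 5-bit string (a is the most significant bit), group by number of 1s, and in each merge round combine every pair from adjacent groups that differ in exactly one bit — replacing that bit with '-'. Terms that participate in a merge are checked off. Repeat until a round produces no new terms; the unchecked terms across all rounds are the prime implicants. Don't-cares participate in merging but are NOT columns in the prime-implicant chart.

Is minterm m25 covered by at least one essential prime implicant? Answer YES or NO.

NO

size-2^0 implicants → 00001(✓)  00011(✓)  00101(✓)  01001(✓)  01010(✓)  01100(✓)  01101(✓)  01110(✓)  10000(✓)  10001(✓)  10010(✓)  10100(✓)  11000(✓)  11001(✓)  11100(✓)  11110(✓)
size-2^1 implicants → -0001(✓)  -1001(✓)  -1100(✓)  -1110(✓)  0-001(✓)  0-101(✓)  00-01(✓)  000-1  01-01(✓)  01-10  011-0(✓)  0110-  1-000(✓)  1-001(✓)  1-100(✓)  10-00(✓)  100-0  1000-(✓)  11-00(✓)  1100-(✓)  111-0(✓)
size-2^2 implicants → --001  -11-0  0--01  1--00  1-00-
Unchecked terms (primes): --001, -11-0, 0--01, 000-1, 01-10, 0110-, 1--00, 1-00-, 100-0
Minterm coverage:
  m1 ⊆ --001,0--01,000-1
  m3 ⊆ 000-1 [E]
  m5 ⊆ 0--01 [E]
  m9 ⊆ --001,0--01
  m10 ⊆ 01-10 [E]
  m13 ⊆ 0--01,0110-
  m14 ⊆ -11-0,01-10
  m16 ⊆ 1--00,1-00-,100-0
  m17 ⊆ --001,1-00-
  m18 ⊆ 100-0 [E]
  m20 ⊆ 1--00 [E]
  m25 ⊆ --001,1-00-
  m28 ⊆ -11-0,1--00
E = {0--01, 000-1, 01-10, 1--00, 100-0}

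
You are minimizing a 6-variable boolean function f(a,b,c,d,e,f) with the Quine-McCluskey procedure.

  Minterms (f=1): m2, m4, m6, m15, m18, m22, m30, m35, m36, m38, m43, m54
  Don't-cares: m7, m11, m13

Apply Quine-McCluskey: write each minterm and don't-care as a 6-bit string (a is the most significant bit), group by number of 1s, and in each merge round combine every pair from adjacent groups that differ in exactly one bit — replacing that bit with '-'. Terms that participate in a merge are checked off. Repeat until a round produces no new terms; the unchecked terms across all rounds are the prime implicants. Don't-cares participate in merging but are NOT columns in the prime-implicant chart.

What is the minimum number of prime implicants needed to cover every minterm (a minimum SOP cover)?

6

Round 0: 000010✓ 000100✓ 000110✓ 000111✓ 001011✓ 001101✓ 001111✓ 010010✓ 010110✓ 011110✓ 100011✓ 100100✓ 100110✓ 101011✓ 110110✓
Round 1: -00100✓ -00110✓ -01011 -10110✓ 0-0010✓ 0-0110✓ 00-111 000-10✓ 0001-0✓ 00011- 001-11 0011-1 01-110 010-10✓ 1-0110✓ 10-011 1001-0✓
Round 2: --0110 -001-0 0-0-10
PIs = {--0110, -001-0, -01011, 0-0-10, 00-111, 00011-, 001-11, 0011-1, 01-110, 10-011}
Coverage chart:
  m2: 0-0-10 ←essential
  m4: -001-0 ←essential
  m6: --0110,-001-0,0-0-10,00011-
  m15: 00-111,001-11,0011-1
  m18: 0-0-10 ←essential
  m22: --0110,0-0-10,01-110
  m30: 01-110 ←essential
  m35: 10-011 ←essential
  m36: -001-0 ←essential
  m38: --0110,-001-0
  m43: -01011,10-011
  m54: --0110 ←essential
Essential: --0110, -001-0, 0-0-10, 01-110, 10-011
Petrick residual → 00-111
Min cover (6 terms): c'def' + b'c'df' + a'c'ef' + a'b'def + a'bdef' + ab'd'ef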